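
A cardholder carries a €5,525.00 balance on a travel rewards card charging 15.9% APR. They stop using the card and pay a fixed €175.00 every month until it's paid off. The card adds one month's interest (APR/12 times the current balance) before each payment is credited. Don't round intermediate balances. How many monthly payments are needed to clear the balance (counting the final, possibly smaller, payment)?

42 payments

Monthly rate r = 15.9%/12 = 1.325% = 0.01325.
Recurrence: B ← B·(1+r) − €175.00.
Month 1: interest €73.21; balance after payment €5,423.21.
Month 2: interest €71.86; balance after payment €5,320.06.
Closed form: n = −ln(1 − rB₀/P)/ln(1+r) = −ln(0.58168)/ln(1.01325) ≈ 41.164, so the balance reaches zero during payment 42.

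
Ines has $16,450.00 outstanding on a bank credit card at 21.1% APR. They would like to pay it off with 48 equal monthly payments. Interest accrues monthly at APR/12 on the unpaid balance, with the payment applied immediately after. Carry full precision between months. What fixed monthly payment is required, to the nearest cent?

$510.27

Monthly rate r = 21.1%/12 = 1.75833% = 0.0175833.
Level-payment amortization: P = B₀·r / (1 − (1+r)^(−n)) = 16450.00·0.0175833 / (1 − 1.01758^(−48)).
Denominator 1 − (1+r)^(−48) = 0.566847614.
P = 289.246 / 0.566847614 ≈ 510.27.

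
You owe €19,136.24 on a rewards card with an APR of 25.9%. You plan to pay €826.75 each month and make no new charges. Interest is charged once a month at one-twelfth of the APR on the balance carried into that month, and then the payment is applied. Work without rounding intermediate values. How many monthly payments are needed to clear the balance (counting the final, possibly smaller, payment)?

Monthly rate r = 25.9%/12 = 2.15833% = 0.0215833.
Recurrence: B ← B·(1+r) − €826.75.
Month 1: interest €413.02; balance after payment €18,722.51.
Month 2: interest €404.09; balance after payment €18,299.86.
Closed form: n = −ln(1 − rB₀/P)/ln(1+r) = −ln(0.50042)/ln(1.02158) ≈ 32.421, so the balance reaches zero during payment 33.

33 months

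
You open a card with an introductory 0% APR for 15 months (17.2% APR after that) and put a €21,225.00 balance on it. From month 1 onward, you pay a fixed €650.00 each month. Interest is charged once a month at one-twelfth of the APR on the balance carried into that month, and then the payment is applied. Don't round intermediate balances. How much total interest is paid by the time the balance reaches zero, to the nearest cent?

Promo months 1–15 at r₀ = 0%/12 = 0; months 16+ at r₁ = 17.2%/12 = 0.0143333.
After month 15 (no interest yet): B = €21,225.00 − 15·€650.00 = €11,475.00.
Then at r₁ with €650.00/mo: n₂ = −ln(1 − r₁·B/P)/ln(1+r₁) ≈ 20.50 → 21 more payments.
Total paid = 35·€650.00 + €325.89 = €23,075.89; interest = €23,075.89 − €21,225.00 = €1,850.89.

€1,850.89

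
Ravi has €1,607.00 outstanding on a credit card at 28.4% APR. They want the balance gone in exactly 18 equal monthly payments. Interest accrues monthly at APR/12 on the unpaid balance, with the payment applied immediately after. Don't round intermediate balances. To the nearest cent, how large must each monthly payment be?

€110.68

Monthly rate r = 28.4%/12 = 2.36667% = 0.0236667.
Level-payment amortization: P = B₀·r / (1 − (1+r)^(−n)) = 1607.00·0.0236667 / (1 − 1.02367^(−18)).
Denominator 1 − (1+r)^(−18) = 0.343634283.
P = 38.0323 / 0.343634283 ≈ 110.68.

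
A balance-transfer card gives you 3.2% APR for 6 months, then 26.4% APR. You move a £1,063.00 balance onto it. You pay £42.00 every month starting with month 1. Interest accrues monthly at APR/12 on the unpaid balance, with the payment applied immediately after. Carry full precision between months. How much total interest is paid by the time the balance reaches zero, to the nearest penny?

Promo months 1–6 at r₀ = 3.2%/12 = 0.00266667; months 7+ at r₁ = 26.4%/12 = 0.022.
After month 6: iterate B ← B·(1+r₀) − £42.00 for 6 months → £826.44.
Then at r₁ with £42.00/mo: n₂ = −ln(1 − r₁·B/P)/ln(1+r₁) ≈ 26.06 → 27 more payments.
Total paid = 32·£42.00 + £2.75 = £1,346.75; interest = £1,346.75 − £1,063.00 = £283.75.

£283.75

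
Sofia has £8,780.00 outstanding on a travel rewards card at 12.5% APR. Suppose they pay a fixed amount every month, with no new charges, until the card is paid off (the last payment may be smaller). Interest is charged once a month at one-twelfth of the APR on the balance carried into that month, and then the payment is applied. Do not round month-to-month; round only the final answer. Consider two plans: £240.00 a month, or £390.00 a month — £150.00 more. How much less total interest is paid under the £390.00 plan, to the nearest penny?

£1,053.99

Monthly rate r = 12.5%/12 = 1.04167% = 0.0104167.
At £240.00/mo: n = ⌈−ln(1 − rB₀/P)/ln(1+r)⌉ = 47 payments (last £71.71); total interest = total paid − £8,780.00 = £2,331.71.
At £390.00/mo: 26 payments (last £307.72); total interest £1,277.72.
Interest saved = £2,331.71 − £1,277.72 = £1,053.99.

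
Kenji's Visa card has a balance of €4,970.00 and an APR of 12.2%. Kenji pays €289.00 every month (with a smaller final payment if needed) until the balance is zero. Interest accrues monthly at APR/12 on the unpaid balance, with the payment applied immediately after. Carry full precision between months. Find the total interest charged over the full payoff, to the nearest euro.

Monthly rate r = 12.2%/12 = 1.01667% = 0.0101667.
Payoff takes n = ⌈−ln(1 − rB₀/P)/ln(1+r)⌉ = ⌈18.999⌉ = 19 payments; the last is €288.57.
Total paid = 18·€289.00 + €288.57 = €5,490.57.
Total interest = total paid − principal = €5,490.57 − €4,970.00 = €520.57.

€521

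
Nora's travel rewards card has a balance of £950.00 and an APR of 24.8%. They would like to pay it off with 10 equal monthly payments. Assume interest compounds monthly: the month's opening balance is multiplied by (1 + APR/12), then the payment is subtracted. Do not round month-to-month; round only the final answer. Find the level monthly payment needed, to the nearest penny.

£106.13

Monthly rate r = 24.8%/12 = 2.06667% = 0.0206667.
Level-payment amortization: P = B₀·r / (1 − (1+r)^(−n)) = 950.00·0.0206667 / (1 − 1.02067^(−10)).
Denominator 1 − (1+r)^(−10) = 0.18499423.
P = 19.6333 / 0.18499423 ≈ 106.13.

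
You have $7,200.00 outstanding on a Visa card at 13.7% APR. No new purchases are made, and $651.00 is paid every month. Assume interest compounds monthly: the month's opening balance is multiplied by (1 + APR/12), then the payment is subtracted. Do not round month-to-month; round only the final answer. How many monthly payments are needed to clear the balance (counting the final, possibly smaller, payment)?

Monthly rate r = 13.7%/12 = 1.14167% = 0.0114167.
Recurrence: B ← B·(1+r) − $651.00.
Month 1: interest $82.20; balance after payment $6,631.20.
Month 2: interest $75.71; balance after payment $6,055.91.
Closed form: n = −ln(1 − rB₀/P)/ln(1+r) = −ln(0.87373)/ln(1.01142) ≈ 11.890, so the balance reaches zero during payment 12.

12 months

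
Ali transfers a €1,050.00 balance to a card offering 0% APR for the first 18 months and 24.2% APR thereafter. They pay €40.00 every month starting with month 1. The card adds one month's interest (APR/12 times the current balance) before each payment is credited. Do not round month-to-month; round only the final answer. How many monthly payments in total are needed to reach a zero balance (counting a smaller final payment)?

Promo months 1–18 at r₀ = 0%/12 = 0; months 19+ at r₁ = 24.2%/12 = 0.0201667.
After month 18 (no interest yet): B = €1,050.00 − 18·€40.00 = €330.00.
Then at r₁ with €40.00/mo: n₂ = −ln(1 − r₁·B/P)/ln(1+r₁) ≈ 9.11 → 10 more payments.

28 payments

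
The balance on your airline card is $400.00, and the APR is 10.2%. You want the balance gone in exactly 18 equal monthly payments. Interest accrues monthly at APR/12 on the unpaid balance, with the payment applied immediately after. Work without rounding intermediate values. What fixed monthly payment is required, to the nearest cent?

$24.06

Monthly rate r = 10.2%/12 = 0.85% = 0.0085.
Level-payment amortization: P = B₀·r / (1 − (1+r)^(−n)) = 400.00·0.0085 / (1 − 1.0085^(−18)).
Denominator 1 − (1+r)^(−18) = 0.141315242.
P = 3.4 / 0.141315242 ≈ 24.06.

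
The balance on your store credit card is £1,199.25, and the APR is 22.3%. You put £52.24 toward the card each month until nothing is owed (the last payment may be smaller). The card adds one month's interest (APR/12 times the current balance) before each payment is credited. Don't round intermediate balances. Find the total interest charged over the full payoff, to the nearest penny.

Monthly rate r = 22.3%/12 = 1.85833% = 0.0185833.
Payoff takes n = ⌈−ln(1 − rB₀/P)/ln(1+r)⌉ = ⌈30.207⌉ = 31 payments; the last is £10.87.
Total paid = 30·£52.24 + £10.87 = £1,578.07.
Total interest = total paid − principal = £1,578.07 − £1,199.25 = £378.82.

£378.82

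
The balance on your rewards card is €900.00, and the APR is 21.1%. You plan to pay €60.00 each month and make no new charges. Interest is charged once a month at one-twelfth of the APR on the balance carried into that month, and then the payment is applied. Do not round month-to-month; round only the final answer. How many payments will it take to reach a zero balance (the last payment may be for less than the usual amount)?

18 months

Monthly rate r = 21.1%/12 = 1.75833% = 0.0175833.
Recurrence: B ← B·(1+r) − €60.00.
Month 1: interest €15.83; balance after payment €855.83.
Month 2: interest €15.05; balance after payment €810.87.
Closed form: n = −ln(1 − rB₀/P)/ln(1+r) = −ln(0.73625)/ln(1.01758) ≈ 17.566, so the balance reaches zero during payment 18.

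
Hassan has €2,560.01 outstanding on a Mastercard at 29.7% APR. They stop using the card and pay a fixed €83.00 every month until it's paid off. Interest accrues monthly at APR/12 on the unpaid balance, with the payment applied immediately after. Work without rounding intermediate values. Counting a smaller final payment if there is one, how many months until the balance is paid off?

Monthly rate r = 29.7%/12 = 2.475% = 0.02475.
Recurrence: B ← B·(1+r) − €83.00.
Month 1: interest €63.36; balance after payment €2,540.37.
Month 2: interest €62.87; balance after payment €2,520.24.
Closed form: n = −ln(1 − rB₀/P)/ln(1+r) = −ln(0.23662)/ln(1.02475) ≈ 58.951, so the balance reaches zero during payment 59.

59 months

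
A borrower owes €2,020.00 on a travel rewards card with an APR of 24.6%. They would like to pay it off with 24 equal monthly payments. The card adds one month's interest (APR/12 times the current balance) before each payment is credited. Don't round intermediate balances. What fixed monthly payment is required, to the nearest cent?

€107.41

Monthly rate r = 24.6%/12 = 2.05% = 0.0205.
Level-payment amortization: P = B₀·r / (1 − (1+r)^(−n)) = 2020.00·0.0205 / (1 − 1.0205^(−24)).
Denominator 1 − (1+r)^(−24) = 0.385548254.
P = 41.41 / 0.385548254 ≈ 107.41.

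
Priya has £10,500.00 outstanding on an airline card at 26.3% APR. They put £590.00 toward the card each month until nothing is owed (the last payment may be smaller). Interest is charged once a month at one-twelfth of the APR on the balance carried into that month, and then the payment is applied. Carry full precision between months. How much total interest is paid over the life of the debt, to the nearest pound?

£2,955

Monthly rate r = 26.3%/12 = 2.19167% = 0.0219167.
Payoff takes n = ⌈−ln(1 − rB₀/P)/ln(1+r)⌉ = ⌈22.803⌉ = 23 payments; the last is £474.72.
Total paid = 22·£590.00 + £474.72 = £13,454.72.
Total interest = total paid − principal = £13,454.72 − £10,500.00 = £2,954.72.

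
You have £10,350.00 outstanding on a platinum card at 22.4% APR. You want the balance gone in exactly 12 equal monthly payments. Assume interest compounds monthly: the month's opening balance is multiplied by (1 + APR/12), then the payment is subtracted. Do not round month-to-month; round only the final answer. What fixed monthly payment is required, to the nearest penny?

Monthly rate r = 22.4%/12 = 1.86667% = 0.0186667.
Level-payment amortization: P = B₀·r / (1 − (1+r)^(−n)) = 10350.00·0.0186667 / (1 − 1.01867^(−12)).
Denominator 1 − (1+r)^(−12) = 0.199032568.
P = 193.2 / 0.199032568 ≈ 970.70.

£970.70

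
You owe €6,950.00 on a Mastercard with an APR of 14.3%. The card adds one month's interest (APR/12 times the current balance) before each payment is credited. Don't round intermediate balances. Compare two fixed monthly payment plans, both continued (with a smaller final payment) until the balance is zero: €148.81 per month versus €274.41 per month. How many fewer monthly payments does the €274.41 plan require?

38 fewer payments

Monthly rate r = 14.3%/12 = 1.19167% = 0.0119167.
At €148.81/mo: n = ⌈−ln(1 − rB₀/P)/ln(1+r)⌉ = 69 payments (last €96.13); total interest = total paid − €6,950.00 = €3,265.21.
At €274.41/mo: 31 payments (last €90.31); total interest €1,372.61.
Payments saved = 69 − 31 = 38.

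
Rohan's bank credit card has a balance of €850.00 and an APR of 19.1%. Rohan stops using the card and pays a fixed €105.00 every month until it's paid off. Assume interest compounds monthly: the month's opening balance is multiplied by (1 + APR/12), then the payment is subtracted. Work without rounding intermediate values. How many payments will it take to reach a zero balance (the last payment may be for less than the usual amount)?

9 payments

Monthly rate r = 19.1%/12 = 1.59167% = 0.0159167.
Recurrence: B ← B·(1+r) − €105.00.
Month 1: interest €13.53; balance after payment €758.53.
Month 2: interest €12.07; balance after payment €665.60.
Closed form: n = −ln(1 − rB₀/P)/ln(1+r) = −ln(0.87115)/ln(1.01592) ≈ 8.735, so the balance reaches zero during payment 9.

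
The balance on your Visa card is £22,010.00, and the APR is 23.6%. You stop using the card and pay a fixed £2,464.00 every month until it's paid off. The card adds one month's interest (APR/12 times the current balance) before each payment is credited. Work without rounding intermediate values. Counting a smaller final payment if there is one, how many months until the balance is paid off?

Monthly rate r = 23.6%/12 = 1.96667% = 0.0196667.
Recurrence: B ← B·(1+r) − £2,464.00.
Month 1: interest £432.86; balance after payment £19,978.86.
Month 2: interest £392.92; balance after payment £17,907.78.
Closed form: n = −ln(1 − rB₀/P)/ln(1+r) = −ln(0.82432)/ln(1.01967) ≈ 9.920, so the balance reaches zero during payment 10.

10 payments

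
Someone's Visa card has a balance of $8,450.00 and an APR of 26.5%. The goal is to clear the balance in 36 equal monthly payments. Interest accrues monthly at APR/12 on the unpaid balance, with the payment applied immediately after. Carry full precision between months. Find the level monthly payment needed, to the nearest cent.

Monthly rate r = 26.5%/12 = 2.20833% = 0.0220833.
Level-payment amortization: P = B₀·r / (1 − (1+r)^(−n)) = 8450.00·0.0220833 / (1 − 1.02208^(−36)).
Denominator 1 − (1+r)^(−36) = 0.544495191.
P = 186.604 / 0.544495191 ≈ 342.71.

$342.71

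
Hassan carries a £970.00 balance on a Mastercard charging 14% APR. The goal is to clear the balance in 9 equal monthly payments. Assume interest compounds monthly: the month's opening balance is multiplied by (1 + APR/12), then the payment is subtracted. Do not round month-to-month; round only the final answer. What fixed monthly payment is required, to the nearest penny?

Monthly rate r = 14%/12 = 1.16667% = 0.0116667.
Level-payment amortization: P = B₀·r / (1 − (1+r)^(−n)) = 970.00·0.0116667 / (1 − 1.01167^(−9)).
Denominator 1 − (1+r)^(−9) = 0.0991281142.
P = 11.3167 / 0.0991281142 ≈ 114.16.

£114.16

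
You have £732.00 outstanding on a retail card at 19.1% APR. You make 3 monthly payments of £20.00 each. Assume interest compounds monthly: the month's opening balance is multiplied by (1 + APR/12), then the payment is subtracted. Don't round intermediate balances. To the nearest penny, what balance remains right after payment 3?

Monthly rate r = 19.1%/12 = 1.59167% = 0.0159167.
Each month: B ← B·(1+r) − £20.00.
Month 1: interest £11.65; balance after payment £723.65.
Month 2: interest £11.52; balance after payment £715.17.
Month 3: interest £11.38; balance after payment £706.55.

£706.55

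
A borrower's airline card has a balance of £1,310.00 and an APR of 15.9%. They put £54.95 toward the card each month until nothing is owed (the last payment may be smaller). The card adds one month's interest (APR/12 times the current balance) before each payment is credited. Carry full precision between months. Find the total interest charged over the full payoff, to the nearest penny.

Monthly rate r = 15.9%/12 = 1.325% = 0.01325.
Payoff takes n = ⌈−ln(1 − rB₀/P)/ln(1+r)⌉ = ⌈28.840⌉ = 29 payments; the last is £46.20.
Total paid = 28·£54.95 + £46.20 = £1,584.80.
Total interest = total paid − principal = £1,584.80 − £1,310.00 = £274.80.

£274.80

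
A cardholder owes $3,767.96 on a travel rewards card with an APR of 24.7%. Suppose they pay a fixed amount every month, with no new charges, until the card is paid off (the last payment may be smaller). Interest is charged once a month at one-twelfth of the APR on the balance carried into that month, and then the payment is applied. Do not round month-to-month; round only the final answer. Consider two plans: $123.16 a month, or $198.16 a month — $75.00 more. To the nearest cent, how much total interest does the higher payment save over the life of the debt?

Monthly rate r = 24.7%/12 = 2.05833% = 0.0205833.
At $123.16/mo: n = ⌈−ln(1 − rB₀/P)/ln(1+r)⌉ = 49 payments (last $94.20); total interest = total paid − $3,767.96 = $2,237.92.
At $198.16/mo: 25 payments (last $74.27); total interest $1,062.15.
Interest saved = $2,237.92 − $1,062.15 = $1,175.77.

$1,175.77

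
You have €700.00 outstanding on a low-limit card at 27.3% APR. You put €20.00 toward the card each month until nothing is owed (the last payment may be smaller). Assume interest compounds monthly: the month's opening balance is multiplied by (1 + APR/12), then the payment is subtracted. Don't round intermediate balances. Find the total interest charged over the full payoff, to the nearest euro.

€714

Monthly rate r = 27.3%/12 = 2.275% = 0.02275.
Payoff takes n = ⌈−ln(1 − rB₀/P)/ln(1+r)⌉ = ⌈70.720⌉ = 71 payments; the last is €14.45.
Total paid = 70·€20.00 + €14.45 = €1,414.45.
Total interest = total paid − principal = €1,414.45 − €700.00 = €714.45.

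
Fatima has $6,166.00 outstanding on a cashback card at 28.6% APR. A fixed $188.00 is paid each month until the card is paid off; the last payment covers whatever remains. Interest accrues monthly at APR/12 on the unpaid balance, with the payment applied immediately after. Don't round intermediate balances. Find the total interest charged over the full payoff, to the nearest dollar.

Monthly rate r = 28.6%/12 = 2.38333% = 0.0238333.
Payoff takes n = ⌈−ln(1 − rB₀/P)/ln(1+r)⌉ = ⌈64.610⌉ = 65 payments; the last is $115.19.
Total paid = 64·$188.00 + $115.19 = $12,147.19.
Total interest = total paid − principal = $12,147.19 − $6,166.00 = $5,981.19.

$5,981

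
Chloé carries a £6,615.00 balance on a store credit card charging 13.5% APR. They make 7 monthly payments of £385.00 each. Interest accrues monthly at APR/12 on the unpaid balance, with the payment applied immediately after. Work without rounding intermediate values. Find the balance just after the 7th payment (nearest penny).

Monthly rate r = 13.5%/12 = 1.125% = 0.01125.
Each month: B ← B·(1+r) − £385.00.
Month 1: interest £74.42; balance after payment £6,304.42.
Month 2: interest £70.92; balance after payment £5,990.34.
Month 3: interest £67.39; balance after payment £5,672.73.
Month 4: interest £63.82; balance after payment £5,351.55.
Month 5: interest £60.20; balance after payment £5,026.76.
Month 6: interest £56.55; balance after payment £4,698.31.
Month 7: interest £52.86; balance after payment £4,366.17.

£4,366.17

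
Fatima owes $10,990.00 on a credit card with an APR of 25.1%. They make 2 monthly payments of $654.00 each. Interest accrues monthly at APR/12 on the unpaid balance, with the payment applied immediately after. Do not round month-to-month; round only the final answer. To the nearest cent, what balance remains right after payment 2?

$10,132.88

Monthly rate r = 25.1%/12 = 2.09167% = 0.0209167.
Each month: B ← B·(1+r) − $654.00.
Month 1: interest $229.87; balance after payment $10,565.87.
Month 2: interest $221.00; balance after payment $10,132.88.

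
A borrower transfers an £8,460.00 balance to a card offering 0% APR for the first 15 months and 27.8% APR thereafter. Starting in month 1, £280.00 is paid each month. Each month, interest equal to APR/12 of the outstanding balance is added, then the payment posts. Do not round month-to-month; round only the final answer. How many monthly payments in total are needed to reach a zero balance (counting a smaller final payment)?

Promo months 1–15 at r₀ = 0%/12 = 0; months 16+ at r₁ = 27.8%/12 = 0.0231667.
After month 15 (no interest yet): B = £8,460.00 − 15·£280.00 = £4,260.00.
Then at r₁ with £280.00/mo: n₂ = −ln(1 − r₁·B/P)/ln(1+r₁) ≈ 18.98 → 19 more payments.

34 payments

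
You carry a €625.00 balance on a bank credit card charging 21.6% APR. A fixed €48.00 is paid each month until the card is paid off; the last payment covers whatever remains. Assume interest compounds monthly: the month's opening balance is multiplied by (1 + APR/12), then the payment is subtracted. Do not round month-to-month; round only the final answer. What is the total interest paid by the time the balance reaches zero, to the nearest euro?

Monthly rate r = 21.6%/12 = 1.8% = 0.018.
Payoff takes n = ⌈−ln(1 − rB₀/P)/ln(1+r)⌉ = ⌈14.970⌉ = 15 payments; the last is €46.57.
Total paid = 14·€48.00 + €46.57 = €718.57.
Total interest = total paid − principal = €718.57 − €625.00 = €93.57.

€94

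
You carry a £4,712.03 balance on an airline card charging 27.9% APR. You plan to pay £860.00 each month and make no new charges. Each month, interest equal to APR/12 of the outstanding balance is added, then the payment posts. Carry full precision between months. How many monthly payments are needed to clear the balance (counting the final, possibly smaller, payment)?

Monthly rate r = 27.9%/12 = 2.325% = 0.02325.
Recurrence: B ← B·(1+r) − £860.00.
Month 1: interest £109.55; balance after payment £3,961.58.
Month 2: interest £92.11; balance after payment £3,193.69.
Month 3: interest £74.25; balance after payment £2,407.94.
Month 4: interest £55.98; balance after payment £1,603.93.
Month 5: interest £37.29; balance after payment £781.22.
Month 6: interest £18.16; balance after payment £0.00.

6 months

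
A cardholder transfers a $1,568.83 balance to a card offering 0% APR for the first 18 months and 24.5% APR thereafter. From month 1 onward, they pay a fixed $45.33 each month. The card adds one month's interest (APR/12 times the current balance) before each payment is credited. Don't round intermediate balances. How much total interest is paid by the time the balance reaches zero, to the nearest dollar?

Promo months 1–18 at r₀ = 0%/12 = 0; months 19+ at r₁ = 24.5%/12 = 0.0204167.
After month 18 (no interest yet): B = $1,568.83 − 18·$45.33 = $752.89.
Then at r₁ with $45.33/mo: n₂ = −ln(1 − r₁·B/P)/ln(1+r₁) ≈ 20.49 → 21 more payments.
Total paid = 38·$45.33 + $22.40 = $1,744.94; interest = $1,744.94 − $1,568.83 = $176.11.

$176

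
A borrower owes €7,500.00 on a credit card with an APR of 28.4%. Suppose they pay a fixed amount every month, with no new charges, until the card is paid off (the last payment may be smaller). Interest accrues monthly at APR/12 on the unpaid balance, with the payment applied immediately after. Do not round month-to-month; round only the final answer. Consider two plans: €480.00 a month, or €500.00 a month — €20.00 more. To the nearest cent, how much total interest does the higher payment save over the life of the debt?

€101.12

Monthly rate r = 28.4%/12 = 2.36667% = 0.0236667.
At €480.00/mo: n = ⌈−ln(1 − rB₀/P)/ln(1+r)⌉ = 20 payments (last €355.61); total interest = total paid − €7,500.00 = €1,975.61.
At €500.00/mo: 19 payments (last €374.49); total interest €1,874.49.
Interest saved = €1,975.61 − €1,874.49 = €101.12.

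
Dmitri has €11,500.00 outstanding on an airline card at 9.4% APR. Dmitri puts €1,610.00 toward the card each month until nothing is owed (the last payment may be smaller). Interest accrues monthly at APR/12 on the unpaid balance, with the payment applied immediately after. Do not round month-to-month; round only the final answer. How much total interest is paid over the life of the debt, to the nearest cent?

€382.02

Monthly rate r = 9.4%/12 = 0.783333% = 0.00783333.
Payoff takes n = ⌈−ln(1 − rB₀/P)/ln(1+r)⌉ = ⌈7.379⌉ = 8 payments; the last is €612.02.
Total paid = 7·€1,610.00 + €612.02 = €11,882.02.
Total interest = total paid − principal = €11,882.02 − €11,500.00 = €382.02.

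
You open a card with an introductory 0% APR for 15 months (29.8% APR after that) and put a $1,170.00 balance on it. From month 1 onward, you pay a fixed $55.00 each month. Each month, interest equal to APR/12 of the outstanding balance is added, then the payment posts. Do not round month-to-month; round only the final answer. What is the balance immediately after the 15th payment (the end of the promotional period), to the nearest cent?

$345.00

Promo months 1–15 at r₀ = 0%/12 = 0; months 16+ at r₁ = 29.8%/12 = 0.0248333.
After month 15 (no interest yet): B = $1,170.00 − 15·$55.00 = $345.00.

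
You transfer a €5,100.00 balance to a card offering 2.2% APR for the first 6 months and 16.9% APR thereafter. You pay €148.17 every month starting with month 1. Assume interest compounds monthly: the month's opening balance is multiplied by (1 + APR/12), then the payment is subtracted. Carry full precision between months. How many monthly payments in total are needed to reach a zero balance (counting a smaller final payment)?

44 payments

Promo months 1–6 at r₀ = 2.2%/12 = 0.00183333; months 7+ at r₁ = 16.9%/12 = 0.0140833.
After month 6: iterate B ← B·(1+r₀) − €148.17 for 6 months → €4,263.25.
Then at r₁ with €148.17/mo: n₂ = −ln(1 − r₁·B/P)/ln(1+r₁) ≈ 37.15 → 38 more payments.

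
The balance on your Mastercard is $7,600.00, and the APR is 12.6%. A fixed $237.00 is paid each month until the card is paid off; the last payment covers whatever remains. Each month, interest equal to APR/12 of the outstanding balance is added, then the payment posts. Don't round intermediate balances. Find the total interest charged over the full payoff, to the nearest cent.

Monthly rate r = 12.6%/12 = 1.05% = 0.0105.
Payoff takes n = ⌈−ln(1 − rB₀/P)/ln(1+r)⌉ = ⌈39.304⌉ = 40 payments; the last is $72.33.
Total paid = 39·$237.00 + $72.33 = $9,315.33.
Total interest = total paid − principal = $9,315.33 − $7,600.00 = $1,715.33.

$1,715.33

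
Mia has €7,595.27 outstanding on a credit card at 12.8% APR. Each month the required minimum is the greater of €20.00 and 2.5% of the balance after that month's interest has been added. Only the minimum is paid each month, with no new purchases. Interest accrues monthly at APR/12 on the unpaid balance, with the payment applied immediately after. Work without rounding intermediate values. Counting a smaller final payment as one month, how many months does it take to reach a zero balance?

Monthly rate r = 12.8%/12 = 1.06667% = 0.0106667.
While 2.5% of the post-interest balance exceeds €20.00, each month B ← (B·(1+r))·(1 − 0.025), i.e. B shrinks by the factor (1+r)·0.975 = 0.9854.
This holds for months 1–154. Entering month 155 the balance is €788.64; 2.5% of the post-interest balance is now below €20.00, so the flat €20.00 minimum applies from here.
From month 155 a fixed €20.00 at rate r clears €788.64 in 52 more payments. Total: 154 + 52 = 206 months.

206 months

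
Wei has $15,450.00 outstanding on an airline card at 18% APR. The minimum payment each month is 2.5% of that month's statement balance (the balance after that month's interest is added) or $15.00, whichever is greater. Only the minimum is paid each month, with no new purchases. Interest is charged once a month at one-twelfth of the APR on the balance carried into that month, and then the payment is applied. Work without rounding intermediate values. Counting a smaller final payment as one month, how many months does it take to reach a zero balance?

Monthly rate r = 18%/12 = 1.5% = 0.015.
While 2.5% of the post-interest balance exceeds $15.00, each month B ← (B·(1+r))·(1 − 0.025), i.e. B shrinks by the factor (1+r)·0.975 = 0.98962.
This holds for months 1–313. Entering month 314 the balance is $590.53; 2.5% of the post-interest balance is now below $15.00, so the flat $15.00 minimum applies from here.
From month 314 a fixed $15.00 at rate r clears $590.53 in 60 more payments. Total: 313 + 60 = 373 months.

373 months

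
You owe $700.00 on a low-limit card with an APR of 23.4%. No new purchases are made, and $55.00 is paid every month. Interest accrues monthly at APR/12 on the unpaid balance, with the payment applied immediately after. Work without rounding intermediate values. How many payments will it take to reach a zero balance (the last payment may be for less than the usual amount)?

Monthly rate r = 23.4%/12 = 1.95% = 0.0195.
Recurrence: B ← B·(1+r) − $55.00.
Month 1: interest $13.65; balance after payment $658.65.
Month 2: interest $12.84; balance after payment $616.49.
Closed form: n = −ln(1 − rB₀/P)/ln(1+r) = −ln(0.75182)/ln(1.0195) ≈ 14.771, so the balance reaches zero during payment 15.

15 payments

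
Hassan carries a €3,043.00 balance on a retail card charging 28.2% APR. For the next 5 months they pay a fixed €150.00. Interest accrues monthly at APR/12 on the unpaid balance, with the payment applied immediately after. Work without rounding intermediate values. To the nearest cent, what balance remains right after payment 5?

Monthly rate r = 28.2%/12 = 2.35% = 0.0235.
Each month: B ← B·(1+r) − €150.00.
Month 1: interest €71.51; balance after payment €2,964.51.
Month 2: interest €69.67; balance after payment €2,884.18.
Month 3: interest €67.78; balance after payment €2,801.95.
Month 4: interest €65.85; balance after payment €2,717.80.
Month 5: interest €63.87; balance after payment €2,631.67.

€2,631.67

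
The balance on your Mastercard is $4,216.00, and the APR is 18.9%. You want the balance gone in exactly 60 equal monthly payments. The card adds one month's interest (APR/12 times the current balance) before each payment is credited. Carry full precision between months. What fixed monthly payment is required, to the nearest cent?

$109.13

Monthly rate r = 18.9%/12 = 1.575% = 0.01575.
Level-payment amortization: P = B₀·r / (1 − (1+r)^(−n)) = 4216.00·0.01575 / (1 − 1.01575^(−60)).
Denominator 1 − (1+r)^(−60) = 0.608447375.
P = 66.402 / 0.608447375 ≈ 109.13.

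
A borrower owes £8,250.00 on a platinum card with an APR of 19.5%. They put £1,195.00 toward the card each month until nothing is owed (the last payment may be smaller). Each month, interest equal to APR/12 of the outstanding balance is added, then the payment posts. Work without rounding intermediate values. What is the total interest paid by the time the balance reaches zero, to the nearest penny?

£573.76

Monthly rate r = 19.5%/12 = 1.625% = 0.01625.
Payoff takes n = ⌈−ln(1 − rB₀/P)/ln(1+r)⌉ = ⌈7.382⌉ = 8 payments; the last is £458.76.
Total paid = 7·£1,195.00 + £458.76 = £8,823.76.
Total interest = total paid − principal = £8,823.76 − £8,250.00 = £573.76.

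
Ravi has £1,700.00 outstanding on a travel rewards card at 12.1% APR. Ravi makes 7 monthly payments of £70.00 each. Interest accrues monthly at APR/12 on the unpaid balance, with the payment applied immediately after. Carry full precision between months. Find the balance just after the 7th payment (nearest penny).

Monthly rate r = 12.1%/12 = 1.00833% = 0.0100833.
Each month: B ← B·(1+r) − £70.00.
Month 1: interest £17.14; balance after payment £1,647.14.
Month 2: interest £16.61; balance after payment £1,593.75.
Month 3: interest £16.07; balance after payment £1,539.82.
Month 4: interest £15.53; balance after payment £1,485.35.
Month 5: interest £14.98; balance after payment £1,430.32.
Month 6: interest £14.42; balance after payment £1,374.75.
Month 7: interest £13.86; balance after payment £1,318.61.

£1,318.61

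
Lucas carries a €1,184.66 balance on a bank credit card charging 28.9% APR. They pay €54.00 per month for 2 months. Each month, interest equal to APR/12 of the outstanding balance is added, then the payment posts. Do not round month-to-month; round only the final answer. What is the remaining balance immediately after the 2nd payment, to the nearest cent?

Monthly rate r = 28.9%/12 = 2.40833% = 0.0240833.
Each month: B ← B·(1+r) − €54.00.
Month 1: interest €28.53; balance after payment €1,159.19.
Month 2: interest €27.92; balance after payment €1,133.11.

€1,133.11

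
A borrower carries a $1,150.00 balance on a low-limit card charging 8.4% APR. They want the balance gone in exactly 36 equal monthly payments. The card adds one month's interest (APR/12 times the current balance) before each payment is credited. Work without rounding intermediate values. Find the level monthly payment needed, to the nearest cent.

Monthly rate r = 8.4%/12 = 0.7% = 0.007.
Level-payment amortization: P = B₀·r / (1 − (1+r)^(−n)) = 1150.00·0.007 / (1 − 1.007^(−36)).
Denominator 1 − (1+r)^(−36) = 0.222072615.
P = 8.05 / 0.222072615 ≈ 36.25.

$36.25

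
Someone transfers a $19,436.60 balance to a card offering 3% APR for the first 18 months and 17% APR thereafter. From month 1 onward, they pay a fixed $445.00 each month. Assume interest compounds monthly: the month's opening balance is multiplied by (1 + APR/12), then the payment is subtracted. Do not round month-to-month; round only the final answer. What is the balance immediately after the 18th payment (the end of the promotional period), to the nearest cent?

$12,147.58

Promo months 1–18 at r₀ = 3%/12 = 0.0025; months 19+ at r₁ = 17%/12 = 0.0141667.
After month 18: iterate B ← B·(1+r₀) − $445.00 for 18 months → $12,147.58.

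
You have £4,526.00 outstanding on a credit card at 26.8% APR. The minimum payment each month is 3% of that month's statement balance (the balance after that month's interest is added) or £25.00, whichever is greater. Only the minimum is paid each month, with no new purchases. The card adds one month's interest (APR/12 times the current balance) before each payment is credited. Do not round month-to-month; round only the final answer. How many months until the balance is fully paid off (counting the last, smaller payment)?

264 months

Monthly rate r = 26.8%/12 = 2.23333% = 0.0223333.
While 3% of the post-interest balance exceeds £25.00, each month B ← (B·(1+r))·(1 − 0.03), i.e. B shrinks by the factor (1+r)·0.97 = 0.99166.
This holds for months 1–205. Entering month 206 the balance is £813.56; 3% of the post-interest balance is now below £25.00, so the flat £25.00 minimum applies from here.
From month 206 a fixed £25.00 at rate r clears £813.56 in 59 more payments. Total: 205 + 59 = 264 months.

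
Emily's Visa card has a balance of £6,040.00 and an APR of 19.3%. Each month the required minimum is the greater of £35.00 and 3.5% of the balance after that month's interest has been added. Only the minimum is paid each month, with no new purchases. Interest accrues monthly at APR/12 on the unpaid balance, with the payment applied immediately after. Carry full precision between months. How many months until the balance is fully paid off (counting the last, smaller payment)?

Monthly rate r = 19.3%/12 = 1.60833% = 0.0160833.
While 3.5% of the post-interest balance exceeds £35.00, each month B ← (B·(1+r))·(1 − 0.035), i.e. B shrinks by the factor (1+r)·0.965 = 0.98052.
This holds for months 1–93. Entering month 94 the balance is £969.40; 3.5% of the post-interest balance is now below £35.00, so the flat £35.00 minimum applies from here.
From month 94 a fixed £35.00 at rate r clears £969.40 in 37 more payments. Total: 93 + 37 = 130 months.

130 months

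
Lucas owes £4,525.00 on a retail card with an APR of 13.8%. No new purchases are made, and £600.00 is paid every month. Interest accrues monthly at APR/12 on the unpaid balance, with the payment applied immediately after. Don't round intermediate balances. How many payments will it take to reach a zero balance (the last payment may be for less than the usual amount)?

8 months

Monthly rate r = 13.8%/12 = 1.15% = 0.0115.
Recurrence: B ← B·(1+r) − £600.00.
Month 1: interest £52.04; balance after payment £3,977.04.
Month 2: interest £45.74; balance after payment £3,422.77.
Closed form: n = −ln(1 − rB₀/P)/ln(1+r) = −ln(0.91327)/ln(1.0115) ≈ 7.934, so the balance reaches zero during payment 8.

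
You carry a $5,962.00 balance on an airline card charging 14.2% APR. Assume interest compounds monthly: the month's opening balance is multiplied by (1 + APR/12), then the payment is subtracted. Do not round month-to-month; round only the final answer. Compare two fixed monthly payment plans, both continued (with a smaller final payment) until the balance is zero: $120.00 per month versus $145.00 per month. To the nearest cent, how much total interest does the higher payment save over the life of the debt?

Monthly rate r = 14.2%/12 = 1.18333% = 0.0118333.
At $120.00/mo: n = ⌈−ln(1 − rB₀/P)/ln(1+r)⌉ = 76 payments (last $43.48); total interest = total paid − $5,962.00 = $3,081.48.
At $145.00/mo: 57 payments (last $96.75); total interest $2,254.75.
Interest saved = $3,081.48 − $2,254.75 = $826.73.

$826.73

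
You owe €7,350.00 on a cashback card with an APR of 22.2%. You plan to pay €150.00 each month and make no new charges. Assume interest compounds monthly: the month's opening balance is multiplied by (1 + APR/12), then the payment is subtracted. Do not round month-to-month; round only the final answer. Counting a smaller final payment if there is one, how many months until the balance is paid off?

130 payments

Monthly rate r = 22.2%/12 = 1.85% = 0.0185.
Recurrence: B ← B·(1+r) − €150.00.
Month 1: interest €135.97; balance after payment €7,335.98.
Month 2: interest €135.72; balance after payment €7,321.69.
Closed form: n = −ln(1 − rB₀/P)/ln(1+r) = −ln(0.0935)/ln(1.0185) ≈ 129.278, so the balance reaches zero during payment 130.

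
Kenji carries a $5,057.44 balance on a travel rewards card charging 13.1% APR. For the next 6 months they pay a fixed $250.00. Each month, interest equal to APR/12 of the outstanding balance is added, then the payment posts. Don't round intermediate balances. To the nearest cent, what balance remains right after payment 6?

$3,856.34

Monthly rate r = 13.1%/12 = 1.09167% = 0.0109167.
Each month: B ← B·(1+r) − $250.00.
Month 1: interest $55.21; balance after payment $4,862.65.
Month 2: interest $53.08; balance after payment $4,665.73.
Month 3: interest $50.93; balance after payment $4,466.67.
Month 4: interest $48.76; balance after payment $4,265.43.
Month 5: interest $46.56; balance after payment $4,061.99.
Month 6: interest $44.34; balance after payment $3,856.34.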